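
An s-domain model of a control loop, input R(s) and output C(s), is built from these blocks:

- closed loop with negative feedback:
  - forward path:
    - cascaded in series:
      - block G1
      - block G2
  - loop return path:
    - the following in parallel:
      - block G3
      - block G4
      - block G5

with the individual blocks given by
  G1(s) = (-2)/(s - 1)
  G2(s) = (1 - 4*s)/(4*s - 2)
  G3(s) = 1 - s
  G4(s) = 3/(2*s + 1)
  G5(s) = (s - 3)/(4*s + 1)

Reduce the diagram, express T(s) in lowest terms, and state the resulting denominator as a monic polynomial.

Answer: s^4 - 3*s^3/4 - 9*s^2/4 + 5*s/16

Working:
(1) multiply G1, G2 (series), giving (4*s - 1)/(2*s^2 - 3*s + 1)
(2) combine G3, G4, G5 in parallel, giving (-8*s^3 + 4*s^2 + 12*s + 1)/(8*s^2 + 6*s + 1)
(3) feedback reduction of (G1*G2), (G3+G4+G5), giving (-32*s^3 - 16*s^2 + 2*s + 1)/(16*s^4 - 12*s^3 - 36*s^2 + 5*s)
The result of step 3 is T(s) in lowest terms. Its denominator has leading coefficient 16; dividing the denominator through by 16 makes it monic.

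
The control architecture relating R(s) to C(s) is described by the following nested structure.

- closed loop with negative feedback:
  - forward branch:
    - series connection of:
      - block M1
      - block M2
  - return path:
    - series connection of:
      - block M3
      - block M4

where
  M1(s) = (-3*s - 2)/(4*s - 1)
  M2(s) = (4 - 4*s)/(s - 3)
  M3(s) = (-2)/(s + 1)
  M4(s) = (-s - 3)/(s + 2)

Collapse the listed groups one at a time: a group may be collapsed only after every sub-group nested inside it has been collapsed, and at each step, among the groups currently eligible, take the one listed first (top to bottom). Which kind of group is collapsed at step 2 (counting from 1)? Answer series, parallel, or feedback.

[1] reduce the series chain M1, M2
[2] multiply M3, M4 (series)
[3] collapse the loop ((M1*M2) forward, (M3*M4) return)
At step 2 the group reduced is series.

Hence the answer: series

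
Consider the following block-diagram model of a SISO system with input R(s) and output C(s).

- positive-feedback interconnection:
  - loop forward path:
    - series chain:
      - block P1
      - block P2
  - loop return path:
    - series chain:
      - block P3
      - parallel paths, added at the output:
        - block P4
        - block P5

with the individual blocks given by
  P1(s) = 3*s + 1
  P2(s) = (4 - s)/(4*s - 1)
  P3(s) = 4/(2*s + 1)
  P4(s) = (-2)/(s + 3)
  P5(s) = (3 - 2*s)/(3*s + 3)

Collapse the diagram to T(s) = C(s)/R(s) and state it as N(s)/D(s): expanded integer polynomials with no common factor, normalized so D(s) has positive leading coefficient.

Step 1 - combine P1, P2 in series gives (-3*s^2 + 11*s + 4)/(4*s - 1)
Step 2 - combine P4, P5 in parallel gives (-2*s^2 - 9*s + 3)/(3*s^2 + 12*s + 9)
Step 3 - multiply P3, (P4+P5) (series) gives (-8*s^2 - 36*s + 12)/(6*s^3 + 27*s^2 + 30*s + 9)
Step 4 - close the feedback loop around (P1*P2), (P3*(P4+P5)), which is the overall transfer function T(s) = C(s)/R(s) in lowest terms

Therefore the answer is (-18*s^5 - 15*s^4 + 231*s^3 + 411*s^2 + 219*s + 36)/(82*s^3 + 557*s^2 + 18*s - 57).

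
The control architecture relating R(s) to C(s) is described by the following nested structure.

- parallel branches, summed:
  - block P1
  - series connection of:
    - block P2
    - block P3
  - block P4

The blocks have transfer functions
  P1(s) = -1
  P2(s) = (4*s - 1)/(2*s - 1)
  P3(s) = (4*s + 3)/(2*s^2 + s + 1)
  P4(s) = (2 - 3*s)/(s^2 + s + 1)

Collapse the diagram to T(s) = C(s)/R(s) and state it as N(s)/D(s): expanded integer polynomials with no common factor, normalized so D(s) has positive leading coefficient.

Reducing step by step:

Step 1 - reduce the series chain P2, P3; result (16*s^2 + 8*s - 3)/(4*s^3 + s - 1)
Step 2 - reduce the parallel group P1, (P2*P3), P4: this yields T(s), and no further normalization is needed

Answer: (-4*s^5 + 27*s^3 + 18*s^2 + 10*s - 4)/(4*s^5 + 4*s^4 + 5*s^3 - 1)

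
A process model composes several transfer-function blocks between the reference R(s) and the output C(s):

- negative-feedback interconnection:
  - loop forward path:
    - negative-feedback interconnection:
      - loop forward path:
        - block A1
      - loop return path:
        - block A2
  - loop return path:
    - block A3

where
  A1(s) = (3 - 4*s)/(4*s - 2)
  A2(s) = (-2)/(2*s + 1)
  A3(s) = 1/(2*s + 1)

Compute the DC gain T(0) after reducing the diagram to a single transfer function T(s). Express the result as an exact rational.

Answer: -3/5

Working:
(1) collapse the loop (A1 forward, A2 return) gives (-8*s^2 + 2*s + 3)/(8*s^2 + 8*s - 8)
(2) reduce the feedback loop with forward [A1/(1+A1*A2)] and return A3 gives (-8*s^2 + 2*s + 3)/(8*s^2 + 4*s - 5)
Step 2 gives the overall T(s). Then T(0) = 3/(-5) = -3/5.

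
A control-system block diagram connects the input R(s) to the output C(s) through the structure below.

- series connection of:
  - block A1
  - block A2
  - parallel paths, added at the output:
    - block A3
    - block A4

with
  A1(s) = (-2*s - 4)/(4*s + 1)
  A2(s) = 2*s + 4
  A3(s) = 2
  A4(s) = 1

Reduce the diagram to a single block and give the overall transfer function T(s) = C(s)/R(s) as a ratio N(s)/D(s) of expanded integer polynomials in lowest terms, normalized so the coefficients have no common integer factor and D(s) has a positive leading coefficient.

Reducing step by step:

Step 1. parallel reduction of A3, A4; result 3
Step 2. reduce the series chain A1, A2, (A3+A4); the result is T(s) itself (integer coefficients, no common factor, positive leading denominator coefficient)

Answer: (-12*s^2 - 48*s - 48)/(4*s + 1)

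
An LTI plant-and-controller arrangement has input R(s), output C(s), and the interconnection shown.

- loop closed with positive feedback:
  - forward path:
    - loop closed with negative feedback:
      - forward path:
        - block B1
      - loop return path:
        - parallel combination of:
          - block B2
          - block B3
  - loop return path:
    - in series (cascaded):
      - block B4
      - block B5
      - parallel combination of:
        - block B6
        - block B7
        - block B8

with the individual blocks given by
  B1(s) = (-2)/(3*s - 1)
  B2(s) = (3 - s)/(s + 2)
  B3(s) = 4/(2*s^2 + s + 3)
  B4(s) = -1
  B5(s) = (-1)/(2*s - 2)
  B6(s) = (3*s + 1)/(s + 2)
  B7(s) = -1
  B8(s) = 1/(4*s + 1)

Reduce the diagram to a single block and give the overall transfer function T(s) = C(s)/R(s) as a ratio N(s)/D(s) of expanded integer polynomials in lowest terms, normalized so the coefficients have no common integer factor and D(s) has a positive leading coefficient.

Reducing step by step:

Step 1: sum the parallel branches B2, B3 gives (-2*s^3 + 5*s^2 + 4*s + 17)/(2*s^3 + 5*s^2 + 5*s + 6)
Step 2: close the feedback loop around B1, (B2+B3) gives (-4*s^3 - 10*s^2 - 10*s - 12)/(6*s^4 + 17*s^3 + 5*s - 40)
Step 3: parallel reduction of B6, B7, B8 gives (8*s^2 - s + 1)/(4*s^2 + 9*s + 2)
Step 4: reduce the series chain B4, B5, (B6+B7+B8) gives (8*s^2 - s + 1)/(8*s^3 + 10*s^2 - 14*s - 4)
Step 5: reduce the feedback loop with forward [B1/(1+B1*(B2+B3))] and return (B4*B5*(B6+B7+B8)): this yields T(s), and no further normalization is needed

Answer: (-16*s^5 - 28*s^4 - 6*s^3 - 8*s^2 + 46*s + 12)/(24*s^6 + 50*s^5 - 41*s^4 + 9*s^3 - 150*s^2 + 113*s + 43)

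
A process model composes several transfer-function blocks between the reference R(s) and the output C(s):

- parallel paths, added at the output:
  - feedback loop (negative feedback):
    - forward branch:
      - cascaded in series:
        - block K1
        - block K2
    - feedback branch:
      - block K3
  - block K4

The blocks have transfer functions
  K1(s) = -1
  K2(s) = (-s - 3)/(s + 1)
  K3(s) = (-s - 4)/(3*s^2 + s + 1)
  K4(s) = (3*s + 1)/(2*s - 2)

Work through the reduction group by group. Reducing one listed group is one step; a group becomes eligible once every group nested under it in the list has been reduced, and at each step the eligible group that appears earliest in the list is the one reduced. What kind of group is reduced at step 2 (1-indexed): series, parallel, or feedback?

Reducing step by step:

Step 1: combine K1, K2 in series
Step 2: apply the feedback formula to (K1*K2), K3
Step 3: add [(K1*K2)/(1+(K1*K2)*K3)], K4 (parallel)
Step 2 collapses a feedback group.

Answer: feedback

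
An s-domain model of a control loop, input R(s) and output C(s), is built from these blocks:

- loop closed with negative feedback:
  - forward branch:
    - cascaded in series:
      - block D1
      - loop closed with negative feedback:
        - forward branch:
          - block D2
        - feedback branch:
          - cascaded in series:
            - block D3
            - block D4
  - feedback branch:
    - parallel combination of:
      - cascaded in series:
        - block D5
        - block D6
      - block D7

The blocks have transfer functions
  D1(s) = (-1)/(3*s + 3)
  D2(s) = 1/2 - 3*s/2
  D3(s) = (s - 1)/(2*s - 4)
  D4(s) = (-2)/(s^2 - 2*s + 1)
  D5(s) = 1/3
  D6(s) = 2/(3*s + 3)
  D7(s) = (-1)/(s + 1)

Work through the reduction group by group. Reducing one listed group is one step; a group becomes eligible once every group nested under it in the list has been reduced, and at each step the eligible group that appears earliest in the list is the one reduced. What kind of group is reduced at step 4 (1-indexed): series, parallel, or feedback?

(1) series reduction of D3, D4
(2) apply the feedback formula to D2, (D3*D4)
(3) multiply D1, [D2/(1+D2*(D3*D4))] (series)
(4) series reduction of D5, D6
(5) reduce the parallel group (D5*D6), D7
(6) reduce the feedback loop with forward (D1*[D2/(1+D2*(D3*D4))]) and return ((D5*D6)+D7)
Step 4 collapses a series group.

Final answer: series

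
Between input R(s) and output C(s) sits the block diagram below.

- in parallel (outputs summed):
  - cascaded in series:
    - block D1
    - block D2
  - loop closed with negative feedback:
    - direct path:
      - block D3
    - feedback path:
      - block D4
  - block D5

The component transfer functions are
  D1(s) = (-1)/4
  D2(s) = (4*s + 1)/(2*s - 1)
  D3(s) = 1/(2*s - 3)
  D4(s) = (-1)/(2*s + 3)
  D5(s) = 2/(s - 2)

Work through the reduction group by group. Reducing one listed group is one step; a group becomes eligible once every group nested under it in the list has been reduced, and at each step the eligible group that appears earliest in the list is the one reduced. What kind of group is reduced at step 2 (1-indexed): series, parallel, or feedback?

Answer: feedback

Working:
Step 1. series reduction of D1, D2
Step 2. close the feedback loop around D3, D4
Step 3. parallel reduction of (D1*D2), [D3/(1+D3*D4)], D5
So the answer for step 2 is feedback.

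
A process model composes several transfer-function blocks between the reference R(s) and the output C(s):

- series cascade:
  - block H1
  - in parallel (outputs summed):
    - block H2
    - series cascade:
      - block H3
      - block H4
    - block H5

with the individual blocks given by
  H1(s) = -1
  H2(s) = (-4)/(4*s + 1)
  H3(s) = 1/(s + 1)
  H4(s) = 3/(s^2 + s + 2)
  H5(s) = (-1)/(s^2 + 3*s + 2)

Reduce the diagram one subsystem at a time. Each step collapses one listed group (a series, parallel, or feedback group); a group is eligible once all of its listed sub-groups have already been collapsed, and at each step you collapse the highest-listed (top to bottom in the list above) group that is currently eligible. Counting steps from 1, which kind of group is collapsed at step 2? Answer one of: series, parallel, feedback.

Reducing step by step:

(1) reduce the series chain H3, H4
(2) combine H2, (H3*H4), H5 in parallel
(3) series reduction of H1, (H2+(H3*H4)+H5)
At step 2 the group reduced is parallel.

Answer: parallel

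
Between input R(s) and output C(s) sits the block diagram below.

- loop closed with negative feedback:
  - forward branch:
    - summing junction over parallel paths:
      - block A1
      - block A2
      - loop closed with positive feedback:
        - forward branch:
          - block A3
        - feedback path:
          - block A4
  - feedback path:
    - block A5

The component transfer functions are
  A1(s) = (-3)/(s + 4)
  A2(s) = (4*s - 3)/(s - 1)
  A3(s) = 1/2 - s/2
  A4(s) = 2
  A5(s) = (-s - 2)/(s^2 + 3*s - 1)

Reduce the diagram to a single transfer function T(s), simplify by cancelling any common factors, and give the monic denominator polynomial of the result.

First reduce the diagram to T(s).

1. apply the feedback formula to A3, A4: (1 - s)/(2*s)
2. combine A1, A2, [A3/(1-A3*A4)] in parallel: (7*s^3 + 18*s^2 - 11*s - 4)/(2*s^3 + 6*s^2 - 8*s)
3. apply the feedback formula to (A1+A2+[A3/(1-A3*A4)]), A5: (7*s^5 + 39*s^4 + 36*s^3 - 55*s^2 - s + 4)/(2*s^5 + 5*s^4 - 24*s^3 - 55*s^2 + 34*s + 8)
That last expression is T(s), already simplified. Scaling its denominator by 1/2 (the reciprocal of the leading coefficient) yields the monic denominator.

Answer: s^5 + 5*s^4/2 - 12*s^3 - 55*s^2/2 + 17*s + 4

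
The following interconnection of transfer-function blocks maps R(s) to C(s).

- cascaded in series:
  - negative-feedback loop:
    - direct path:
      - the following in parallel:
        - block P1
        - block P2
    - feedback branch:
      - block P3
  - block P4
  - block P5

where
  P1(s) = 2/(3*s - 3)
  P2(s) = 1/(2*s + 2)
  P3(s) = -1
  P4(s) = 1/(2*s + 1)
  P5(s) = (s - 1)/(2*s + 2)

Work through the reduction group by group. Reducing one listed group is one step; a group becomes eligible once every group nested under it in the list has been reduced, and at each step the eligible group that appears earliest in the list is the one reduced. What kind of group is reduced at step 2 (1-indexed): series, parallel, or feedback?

Step 1 - parallel reduction of P1, P2
Step 2 - reduce the feedback loop with forward (P1+P2) and return P3
Step 3 - cascade [(P1+P2)/(1+(P1+P2)*P3)], P4, P5
So the answer for step 2 is feedback.

Answer: feedback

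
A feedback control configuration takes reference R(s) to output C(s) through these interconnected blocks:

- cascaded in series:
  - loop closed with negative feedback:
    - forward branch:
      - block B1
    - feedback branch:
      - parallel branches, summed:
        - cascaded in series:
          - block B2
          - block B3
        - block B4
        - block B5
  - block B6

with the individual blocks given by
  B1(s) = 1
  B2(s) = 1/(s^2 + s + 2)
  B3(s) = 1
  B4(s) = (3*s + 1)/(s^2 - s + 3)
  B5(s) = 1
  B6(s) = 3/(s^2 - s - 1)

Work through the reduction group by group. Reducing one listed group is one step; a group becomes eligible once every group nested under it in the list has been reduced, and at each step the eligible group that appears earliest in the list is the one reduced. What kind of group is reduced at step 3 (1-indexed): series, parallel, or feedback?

Answer: feedback

Working:
Step 1: combine B2, B3 in series
Step 2: sum the parallel branches (B2*B3), B4, B5
Step 3: close the feedback loop around B1, ((B2*B3)+B4+B5)
Step 4: combine [B1/(1+B1*((B2*B3)+B4+B5))], B6 in series
Step 3 collapses a feedback group.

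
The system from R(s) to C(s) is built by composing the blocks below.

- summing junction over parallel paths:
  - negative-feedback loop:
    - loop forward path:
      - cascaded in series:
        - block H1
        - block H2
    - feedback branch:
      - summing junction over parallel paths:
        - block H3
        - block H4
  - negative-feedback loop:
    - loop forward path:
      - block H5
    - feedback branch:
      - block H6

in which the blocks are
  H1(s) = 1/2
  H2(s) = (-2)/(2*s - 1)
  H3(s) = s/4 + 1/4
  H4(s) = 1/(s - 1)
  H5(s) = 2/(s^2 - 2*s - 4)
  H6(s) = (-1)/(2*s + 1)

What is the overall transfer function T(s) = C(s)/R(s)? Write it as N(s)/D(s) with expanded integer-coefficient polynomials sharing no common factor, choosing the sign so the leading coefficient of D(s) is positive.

First reduce the diagram to T(s).

Step 1. combine H1, H2 in series gives (-1)/(2*s - 1)
Step 2. reduce the parallel group H3, H4 gives (s^2 + 3)/(4*s - 4)
Step 3. reduce the feedback loop with forward (H1*H2) and return (H3+H4) gives (4 - 4*s)/(7*s^2 - 12*s + 1)
Step 4. apply the feedback formula to H5, H6 gives (4*s + 2)/(2*s^3 - 3*s^2 - 10*s - 6)
Step 5. reduce the parallel group [(H1*H2)/(1+(H1*H2)*(H3+H4))], [H5/(1+H5*H6)] - this is the overall T(s), already in the required normalized form

Answer: (-8*s^4 + 48*s^3 - 6*s^2 - 36*s - 22)/(14*s^5 - 45*s^4 - 32*s^3 + 75*s^2 + 62*s - 6)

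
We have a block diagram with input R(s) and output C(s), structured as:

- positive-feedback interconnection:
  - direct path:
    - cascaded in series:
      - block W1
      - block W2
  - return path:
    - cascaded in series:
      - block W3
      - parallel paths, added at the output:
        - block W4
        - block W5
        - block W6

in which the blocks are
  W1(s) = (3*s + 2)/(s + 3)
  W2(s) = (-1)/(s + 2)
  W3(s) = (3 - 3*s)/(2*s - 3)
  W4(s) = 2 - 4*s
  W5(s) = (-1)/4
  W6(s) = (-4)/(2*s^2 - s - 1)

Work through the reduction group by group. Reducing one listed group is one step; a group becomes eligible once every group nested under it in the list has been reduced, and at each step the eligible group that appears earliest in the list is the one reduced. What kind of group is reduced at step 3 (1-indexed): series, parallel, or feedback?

Step 1. reduce the series chain W1, W2
Step 2. parallel reduction of W4, W5, W6
Step 3. series reduction of W3, (W4+W5+W6)
Step 4. reduce the feedback loop with forward (W1*W2) and return (W3*(W4+W5+W6))
At step 3 the group reduced is series.

Hence the answer: series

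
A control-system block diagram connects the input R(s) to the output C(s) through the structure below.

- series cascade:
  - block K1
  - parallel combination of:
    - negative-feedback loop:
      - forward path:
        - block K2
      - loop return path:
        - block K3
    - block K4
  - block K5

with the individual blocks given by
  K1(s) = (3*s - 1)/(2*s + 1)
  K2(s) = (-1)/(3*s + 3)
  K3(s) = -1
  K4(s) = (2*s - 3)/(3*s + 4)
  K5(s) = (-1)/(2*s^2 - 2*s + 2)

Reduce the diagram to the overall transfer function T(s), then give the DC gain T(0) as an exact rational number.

1. close the feedback loop around K2, K3 gives (-1)/(3*s + 4)
2. combine [K2/(1+K2*K3)], K4 in parallel gives (2*s - 4)/(3*s + 4)
3. cascade K1, ([K2/(1+K2*K3)]+K4), K5 gives (-3*s^2 + 7*s - 2)/(6*s^4 + 5*s^3 - s^2 + 7*s + 4)
DC gain: substitute s = 0 into T(s) from step 3: T(0) = -2/4 = -1/2.

Therefore the answer is -1/2.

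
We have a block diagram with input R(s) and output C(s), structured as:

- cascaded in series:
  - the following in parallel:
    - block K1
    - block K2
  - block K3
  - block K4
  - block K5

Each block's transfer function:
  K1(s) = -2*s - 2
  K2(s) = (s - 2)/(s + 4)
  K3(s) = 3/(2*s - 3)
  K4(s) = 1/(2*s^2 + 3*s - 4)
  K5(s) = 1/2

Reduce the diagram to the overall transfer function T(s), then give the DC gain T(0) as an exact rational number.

Reducing step by step:

1. add K1, K2 (parallel) -> (-2*s^2 - 9*s - 10)/(s + 4)
2. combine (K1+K2), K3, K4, K5 in series -> (-6*s^2 - 27*s - 30)/(8*s^4 + 32*s^3 - 34*s^2 - 112*s + 96)
Evaluating the step-2 result (the overall T(s)) at s = 0 gives T(0) = -30/96 = -5/16.

Answer: -5/16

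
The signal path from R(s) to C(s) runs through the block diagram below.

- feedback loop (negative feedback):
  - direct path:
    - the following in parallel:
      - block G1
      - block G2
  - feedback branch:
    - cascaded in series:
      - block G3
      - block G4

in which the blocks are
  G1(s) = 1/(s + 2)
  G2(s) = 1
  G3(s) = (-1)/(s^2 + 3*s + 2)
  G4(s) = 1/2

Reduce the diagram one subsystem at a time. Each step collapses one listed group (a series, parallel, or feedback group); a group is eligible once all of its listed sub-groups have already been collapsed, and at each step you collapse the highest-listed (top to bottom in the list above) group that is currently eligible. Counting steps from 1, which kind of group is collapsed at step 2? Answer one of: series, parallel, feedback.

The answer is series.

Reasoning:
[1] parallel reduction of G1, G2
[2] reduce the series chain G3, G4
[3] feedback reduction of (G1+G2), (G3*G4)
At step 2 the group reduced is series.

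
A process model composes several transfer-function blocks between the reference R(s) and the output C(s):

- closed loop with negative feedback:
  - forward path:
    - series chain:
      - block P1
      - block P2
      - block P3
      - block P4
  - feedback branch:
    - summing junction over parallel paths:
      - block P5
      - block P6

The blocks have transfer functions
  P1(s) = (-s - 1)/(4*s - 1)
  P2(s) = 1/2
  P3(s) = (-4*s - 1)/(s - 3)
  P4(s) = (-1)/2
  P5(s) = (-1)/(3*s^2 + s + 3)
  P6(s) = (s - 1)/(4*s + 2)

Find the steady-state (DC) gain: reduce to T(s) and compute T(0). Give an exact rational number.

Step 1: multiply P1, P2, P3, P4 (series) = (-4*s^2 - 5*s - 1)/(16*s^2 - 52*s + 12)
Step 2: add P5, P6 (parallel) = (3*s^3 - 2*s^2 - 2*s - 5)/(12*s^3 + 10*s^2 + 14*s + 6)
Step 3: collapse the loop ((P1*P2*P3*P4) forward, (P5+P6) return) = (-48*s^5 - 100*s^4 - 118*s^3 - 104*s^2 - 44*s - 6)/(180*s^5 - 471*s^4 - 137*s^3 - 480*s^2 - 117*s + 77)
That last expression is T(s); at s = 0 only the constant terms survive, so T(0) = -6/77.

Therefore the answer is -6/77.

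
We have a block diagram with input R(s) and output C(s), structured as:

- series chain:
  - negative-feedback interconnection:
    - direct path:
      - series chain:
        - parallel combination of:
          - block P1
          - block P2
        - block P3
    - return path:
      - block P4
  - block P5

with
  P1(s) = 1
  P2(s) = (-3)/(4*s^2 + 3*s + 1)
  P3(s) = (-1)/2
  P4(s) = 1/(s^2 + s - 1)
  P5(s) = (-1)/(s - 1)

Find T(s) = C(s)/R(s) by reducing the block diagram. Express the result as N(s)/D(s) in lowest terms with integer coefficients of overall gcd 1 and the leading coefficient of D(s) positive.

First reduce the diagram to T(s).

Step 1: add P1, P2 (parallel); result (4*s^2 + 3*s - 2)/(4*s^2 + 3*s + 1)
Step 2: multiply (P1+P2), P3 (series); result (-4*s^2 - 3*s + 2)/(8*s^2 + 6*s + 2)
Step 3: collapse the loop (((P1+P2)*P3) forward, P4 return); result (-4*s^4 - 7*s^3 + 3*s^2 + 5*s - 2)/(8*s^4 + 14*s^3 - 4*s^2 - 7*s)
Step 4: cascade [((P1+P2)*P3)/(1+((P1+P2)*P3)*P4)], P5, which is the overall transfer function T(s) = C(s)/R(s) in lowest terms

Answer: (4*s^4 + 7*s^3 - 3*s^2 - 5*s + 2)/(8*s^5 + 6*s^4 - 18*s^3 - 3*s^2 + 7*s)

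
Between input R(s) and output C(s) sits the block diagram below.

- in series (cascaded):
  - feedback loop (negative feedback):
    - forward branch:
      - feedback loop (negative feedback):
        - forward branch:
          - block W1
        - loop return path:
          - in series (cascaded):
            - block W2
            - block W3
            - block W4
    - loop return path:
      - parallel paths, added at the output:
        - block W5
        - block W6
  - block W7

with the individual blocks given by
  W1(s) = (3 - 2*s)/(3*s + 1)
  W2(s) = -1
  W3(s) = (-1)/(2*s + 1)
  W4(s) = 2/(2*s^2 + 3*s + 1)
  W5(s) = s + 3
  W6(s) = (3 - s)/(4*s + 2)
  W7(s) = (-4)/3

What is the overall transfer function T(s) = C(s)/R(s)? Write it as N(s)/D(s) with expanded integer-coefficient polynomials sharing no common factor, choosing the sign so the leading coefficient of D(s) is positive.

Answer: (-64*s^4 - 32*s^3 + 112*s^2 + 104*s + 24)/(48*s^5 + 84*s^4 - 144*s^3 - 447*s^2 - 330*s - 123)

Working:
Step 1: cascade W2, W3, W4 = 2/(4*s^3 + 8*s^2 + 5*s + 1)
Step 2: close the feedback loop around W1, (W2*W3*W4) = (-8*s^4 - 4*s^3 + 14*s^2 + 13*s + 3)/(12*s^4 + 28*s^3 + 23*s^2 + 4*s + 7)
Step 3: combine W5, W6 in parallel = (4*s^2 + 13*s + 9)/(4*s + 2)
Step 4: apply the feedback formula to [W1/(1+W1*(W2*W3*W4))], (W5+W6) = (16*s^4 + 8*s^3 - 28*s^2 - 26*s - 6)/(16*s^5 + 28*s^4 - 48*s^3 - 149*s^2 - 110*s - 41)
Step 5: cascade [[W1/(1+W1*(W2*W3*W4))]/(1+[W1/(1+W1*(W2*W3*W4))]*(W5+W6))], W7, which is the overall transfer function T(s) = C(s)/R(s) in lowest terms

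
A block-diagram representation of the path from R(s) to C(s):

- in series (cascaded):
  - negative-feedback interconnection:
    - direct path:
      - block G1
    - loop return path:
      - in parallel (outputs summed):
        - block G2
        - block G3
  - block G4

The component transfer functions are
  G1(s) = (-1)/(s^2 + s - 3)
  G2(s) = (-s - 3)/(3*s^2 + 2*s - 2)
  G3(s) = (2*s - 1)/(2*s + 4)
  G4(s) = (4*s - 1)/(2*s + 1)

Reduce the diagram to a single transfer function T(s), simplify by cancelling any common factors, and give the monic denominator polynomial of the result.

Answer: s^6 + 25*s^5/6 + 7*s^4/6 - 53*s^3/6 - 59*s^2/12 + 16*s/3 + 17/6

Working:
(1) parallel reduction of G2, G3 gives (6*s^3 - s^2 - 16*s - 10)/(6*s^3 + 16*s^2 + 4*s - 8)
(2) apply the feedback formula to G1, (G2+G3) gives (-6*s^3 - 16*s^2 - 4*s + 8)/(6*s^5 + 22*s^4 - 4*s^3 - 51*s^2 - 4*s + 34)
(3) series reduction of [G1/(1+G1*(G2+G3))], G4 gives (-24*s^4 - 58*s^3 + 36*s - 8)/(12*s^6 + 50*s^5 + 14*s^4 - 106*s^3 - 59*s^2 + 64*s + 34)
T(s) is the step-3 result (common factors already cancelled). Leading coefficient of the denominator: 12. Divide through by 12 for the monic polynomial.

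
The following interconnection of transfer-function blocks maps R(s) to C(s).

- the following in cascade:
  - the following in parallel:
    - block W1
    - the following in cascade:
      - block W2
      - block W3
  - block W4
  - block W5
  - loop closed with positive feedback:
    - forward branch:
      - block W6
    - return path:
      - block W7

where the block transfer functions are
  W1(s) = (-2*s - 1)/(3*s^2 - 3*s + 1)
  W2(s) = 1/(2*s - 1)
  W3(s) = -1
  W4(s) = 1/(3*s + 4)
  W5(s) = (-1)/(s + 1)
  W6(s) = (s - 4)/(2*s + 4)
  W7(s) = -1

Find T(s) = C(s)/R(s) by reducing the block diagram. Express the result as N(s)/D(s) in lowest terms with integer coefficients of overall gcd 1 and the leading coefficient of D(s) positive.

1. series reduction of W2, W3 -> (-1)/(2*s - 1)
2. sum the parallel branches W1, (W2*W3) -> (-7*s^2 + 3*s)/(6*s^3 - 9*s^2 + 5*s - 1)
3. apply the feedback formula to W6, W7 -> (s - 4)/(3*s)
4. cascade (W1+(W2*W3)), W4, W5, [W6/(1-W6*W7)], which is the overall transfer function T(s) = C(s)/R(s) in lowest terms

Final answer: (7*s^2 - 31*s + 12)/(54*s^5 + 45*s^4 - 72*s^3 - 12*s^2 + 39*s - 12)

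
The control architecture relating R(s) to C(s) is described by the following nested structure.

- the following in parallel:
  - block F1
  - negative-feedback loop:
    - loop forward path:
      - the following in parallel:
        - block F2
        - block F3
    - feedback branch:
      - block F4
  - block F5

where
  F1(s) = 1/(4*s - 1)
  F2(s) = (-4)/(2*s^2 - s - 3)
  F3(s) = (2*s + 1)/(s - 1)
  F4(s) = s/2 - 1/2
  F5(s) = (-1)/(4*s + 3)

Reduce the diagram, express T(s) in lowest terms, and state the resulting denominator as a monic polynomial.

Reducing step by step:

Step 1: sum the parallel branches F2, F3 gives (4*s^3 - 11*s + 1)/(2*s^3 - 3*s^2 - 2*s + 3)
Step 2: feedback reduction of (F2+F3), F4 gives (8*s^3 - 22*s + 2)/(4*s^4 - 17*s^2 + 8*s + 5)
Step 3: reduce the parallel group F1, [(F2+F3)/(1+(F2+F3)*F4)], F5 gives (128*s^5 + 80*s^4 - 376*s^3 - 212*s^2 + 114*s + 14)/(64*s^6 + 32*s^5 - 284*s^4 - 8*s^3 + 195*s^2 + 16*s - 15)
T(s) is the step-3 result (common factors already cancelled). Leading coefficient of the denominator: 64. Divide through by 64 for the monic polynomial.

Answer: s^6 + s^5/2 - 71*s^4/16 - s^3/8 + 195*s^2/64 + s/4 - 15/64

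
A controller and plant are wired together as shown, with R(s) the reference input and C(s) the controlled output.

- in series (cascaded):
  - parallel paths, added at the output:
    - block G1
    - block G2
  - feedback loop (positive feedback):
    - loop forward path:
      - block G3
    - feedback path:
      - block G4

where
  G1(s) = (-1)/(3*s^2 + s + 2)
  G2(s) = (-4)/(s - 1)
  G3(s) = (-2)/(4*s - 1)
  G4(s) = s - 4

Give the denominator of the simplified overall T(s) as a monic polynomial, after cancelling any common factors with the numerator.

Reducing step by step:

Step 1 - sum the parallel branches G1, G2: (-12*s^2 - 5*s - 7)/(3*s^3 - 2*s^2 + s - 2)
Step 2 - collapse the loop (G3 forward, G4 return): (-2)/(6*s - 9)
Step 3 - series reduction of (G1+G2), [G3/(1-G3*G4)]: (24*s^2 + 10*s + 14)/(18*s^4 - 39*s^3 + 24*s^2 - 21*s + 18)
The result of step 3 is T(s) in lowest terms. Its denominator has leading coefficient 18; dividing the denominator through by 18 makes it monic.

Answer: s^4 - 13*s^3/6 + 4*s^2/3 - 7*s/6 + 1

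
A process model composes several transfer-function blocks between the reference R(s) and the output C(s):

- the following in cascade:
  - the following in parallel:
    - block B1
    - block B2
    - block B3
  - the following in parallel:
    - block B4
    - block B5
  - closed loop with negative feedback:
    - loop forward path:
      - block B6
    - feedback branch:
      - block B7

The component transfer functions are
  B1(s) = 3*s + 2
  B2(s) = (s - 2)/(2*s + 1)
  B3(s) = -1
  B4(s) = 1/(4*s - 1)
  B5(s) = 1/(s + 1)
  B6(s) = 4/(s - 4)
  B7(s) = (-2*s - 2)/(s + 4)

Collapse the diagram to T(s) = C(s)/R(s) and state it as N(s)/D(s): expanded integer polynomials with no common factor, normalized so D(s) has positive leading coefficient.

The answer is (120*s^4 + 600*s^3 + 460*s^2 - 80*s)/(8*s^5 - 54*s^4 - 271*s^3 - 249*s^2 - 16*s + 24).

Reasoning:
Step 1: parallel reduction of B1, B2, B3 gives (6*s^2 + 6*s - 1)/(2*s + 1)
Step 2: combine B4, B5 in parallel gives (5*s)/(4*s^2 + 3*s - 1)
Step 3: collapse the loop (B6 forward, B7 return) gives (4*s + 16)/(s^2 - 8*s - 24)
Step 4: cascade (B1+B2+B3), (B4+B5), [B6/(1+B6*B7)]: this yields T(s), and no further normalization is needed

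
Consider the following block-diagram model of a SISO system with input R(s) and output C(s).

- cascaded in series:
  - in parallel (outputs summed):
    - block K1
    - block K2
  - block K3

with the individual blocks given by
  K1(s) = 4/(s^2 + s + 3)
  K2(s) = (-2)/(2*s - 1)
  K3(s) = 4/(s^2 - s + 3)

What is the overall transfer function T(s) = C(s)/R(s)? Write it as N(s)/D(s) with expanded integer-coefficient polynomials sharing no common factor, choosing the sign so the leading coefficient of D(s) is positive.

Step 1 - add K1, K2 (parallel) -> (-2*s^2 + 6*s - 10)/(2*s^3 + s^2 + 5*s - 3)
Step 2 - series reduction of (K1+K2), K3: this yields T(s), and no further normalization is needed

Answer: (-8*s^2 + 24*s - 40)/(2*s^5 - s^4 + 10*s^3 - 5*s^2 + 18*s - 9)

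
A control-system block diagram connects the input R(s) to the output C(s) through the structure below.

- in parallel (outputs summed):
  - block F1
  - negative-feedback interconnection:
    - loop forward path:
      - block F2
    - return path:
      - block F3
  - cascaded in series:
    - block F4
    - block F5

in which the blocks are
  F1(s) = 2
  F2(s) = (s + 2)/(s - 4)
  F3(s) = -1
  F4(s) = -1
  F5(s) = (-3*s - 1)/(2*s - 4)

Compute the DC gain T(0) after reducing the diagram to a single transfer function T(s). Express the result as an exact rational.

(1) feedback reduction of F2, F3; result -s/6 - 1/3
(2) reduce the series chain F4, F5; result (3*s + 1)/(2*s - 4)
(3) reduce the parallel group F1, [F2/(1+F2*F3)], (F4*F5); result (-s^2 + 21*s - 17)/(6*s - 12)
Evaluating the step-3 result (the overall T(s)) at s = 0 gives T(0) = -17/(-12) = 17/12.

Therefore the answer is 17/12.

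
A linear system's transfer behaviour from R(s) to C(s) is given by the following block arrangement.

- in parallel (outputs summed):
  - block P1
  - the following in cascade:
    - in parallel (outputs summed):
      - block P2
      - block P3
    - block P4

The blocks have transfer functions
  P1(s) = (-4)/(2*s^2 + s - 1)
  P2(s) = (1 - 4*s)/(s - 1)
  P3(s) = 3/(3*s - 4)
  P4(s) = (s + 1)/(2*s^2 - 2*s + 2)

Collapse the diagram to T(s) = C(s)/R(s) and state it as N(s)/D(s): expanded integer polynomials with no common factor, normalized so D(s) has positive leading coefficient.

First reduce the diagram to T(s).

1. reduce the parallel group P2, P3 = (-12*s^2 + 22*s - 7)/(3*s^2 - 7*s + 4)
2. cascade (P2+P3), P4 = (-12*s^3 + 10*s^2 + 15*s - 7)/(6*s^4 - 20*s^3 + 28*s^2 - 22*s + 8)
3. add P1, ((P2+P3)*P4) (parallel), which is the overall transfer function T(s) = C(s)/R(s) in lowest terms

Answer: (-24*s^5 - 16*s^4 + 132*s^3 - 121*s^2 + 66*s - 25)/(12*s^6 - 34*s^5 + 30*s^4 + 4*s^3 - 34*s^2 + 30*s - 8)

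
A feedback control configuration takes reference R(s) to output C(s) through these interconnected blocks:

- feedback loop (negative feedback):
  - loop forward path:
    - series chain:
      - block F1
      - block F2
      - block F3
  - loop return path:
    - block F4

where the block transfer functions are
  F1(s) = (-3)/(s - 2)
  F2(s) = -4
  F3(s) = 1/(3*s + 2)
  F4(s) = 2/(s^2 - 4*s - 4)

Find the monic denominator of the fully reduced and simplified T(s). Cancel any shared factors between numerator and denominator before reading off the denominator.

Step 1: combine F1, F2, F3 in series gives 12/(3*s^2 - 4*s - 4)
Step 2: close the feedback loop around (F1*F2*F3), F4 gives (12*s^2 - 48*s - 48)/(3*s^4 - 16*s^3 + 32*s + 40)
Step 2 gives the fully reduced T(s), with no common factor left to cancel. The denominator's leading coefficient is 3, so divide each of its coefficients by 3 to get the monic form.

Answer: s^4 - 16*s^3/3 + 32*s/3 + 40/3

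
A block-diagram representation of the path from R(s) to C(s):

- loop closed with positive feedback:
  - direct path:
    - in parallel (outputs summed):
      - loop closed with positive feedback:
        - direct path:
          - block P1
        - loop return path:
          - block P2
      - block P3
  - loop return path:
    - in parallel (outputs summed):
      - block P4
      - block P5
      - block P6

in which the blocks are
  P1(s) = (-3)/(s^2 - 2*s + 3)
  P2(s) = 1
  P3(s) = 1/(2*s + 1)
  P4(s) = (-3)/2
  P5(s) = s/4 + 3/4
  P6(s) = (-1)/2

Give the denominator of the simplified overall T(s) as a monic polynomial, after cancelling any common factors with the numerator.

[1] collapse the loop (P1 forward, P2 return); result (-3)/(s^2 - 2*s + 6)
[2] reduce the parallel group [P1/(1-P1*P2)], P3; result (s^2 - 8*s + 3)/(2*s^3 - 3*s^2 + 10*s + 6)
[3] reduce the parallel group P4, P5, P6; result s/4 - 5/4
[4] reduce the feedback loop with forward ([P1/(1-P1*P2)]+P3) and return (P4+P5+P6); result (4*s^2 - 32*s + 12)/(7*s^3 + s^2 - 3*s + 39)
T(s) is the step-4 result (common factors already cancelled). Leading coefficient of the denominator: 7. Divide through by 7 for the monic polynomial.

Answer: s^3 + s^2/7 - 3*s/7 + 39/7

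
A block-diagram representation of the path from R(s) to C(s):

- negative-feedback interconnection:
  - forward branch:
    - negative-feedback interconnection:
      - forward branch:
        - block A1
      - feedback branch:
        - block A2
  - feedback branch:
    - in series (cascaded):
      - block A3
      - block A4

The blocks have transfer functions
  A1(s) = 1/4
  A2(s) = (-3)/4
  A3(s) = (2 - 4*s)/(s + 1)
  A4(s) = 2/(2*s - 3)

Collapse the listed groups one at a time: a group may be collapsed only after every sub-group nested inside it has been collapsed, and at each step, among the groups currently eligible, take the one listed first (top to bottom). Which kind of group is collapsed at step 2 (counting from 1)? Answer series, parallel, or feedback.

Answer: series

Working:
[1] close the feedback loop around A1, A2
[2] series reduction of A3, A4
[3] reduce the feedback loop with forward [A1/(1+A1*A2)] and return (A3*A4)
So the answer for step 2 is series.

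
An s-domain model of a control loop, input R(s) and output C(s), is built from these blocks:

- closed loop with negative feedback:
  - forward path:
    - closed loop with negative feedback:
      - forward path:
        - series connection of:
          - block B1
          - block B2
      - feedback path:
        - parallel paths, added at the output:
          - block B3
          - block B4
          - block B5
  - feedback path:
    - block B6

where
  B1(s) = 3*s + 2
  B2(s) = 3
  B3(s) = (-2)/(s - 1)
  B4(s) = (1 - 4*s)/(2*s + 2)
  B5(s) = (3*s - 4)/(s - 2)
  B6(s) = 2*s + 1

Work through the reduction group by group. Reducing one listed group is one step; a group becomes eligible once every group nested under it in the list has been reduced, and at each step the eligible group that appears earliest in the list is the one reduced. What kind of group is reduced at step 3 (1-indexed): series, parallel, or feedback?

The answer is feedback.

Reasoning:
Step 1: cascade B1, B2
Step 2: combine B3, B4, B5 in parallel
Step 3: apply the feedback formula to (B1*B2), (B3+B4+B5)
Step 4: collapse the loop ([(B1*B2)/(1+(B1*B2)*(B3+B4+B5))] forward, B6 return)
Step 3: feedback.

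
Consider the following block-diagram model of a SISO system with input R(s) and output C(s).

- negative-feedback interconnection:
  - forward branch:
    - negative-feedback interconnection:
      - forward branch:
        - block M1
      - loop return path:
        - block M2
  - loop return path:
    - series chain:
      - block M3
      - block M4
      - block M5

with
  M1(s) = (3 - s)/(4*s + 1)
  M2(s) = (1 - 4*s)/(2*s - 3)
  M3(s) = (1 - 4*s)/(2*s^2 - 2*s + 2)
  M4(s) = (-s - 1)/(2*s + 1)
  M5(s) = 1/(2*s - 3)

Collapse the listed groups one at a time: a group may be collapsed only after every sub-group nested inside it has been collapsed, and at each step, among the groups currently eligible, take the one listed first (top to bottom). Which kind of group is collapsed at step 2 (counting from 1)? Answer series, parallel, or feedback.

Answer: series

Working:
Step 1 - feedback reduction of M1, M2
Step 2 - series reduction of M3, M4, M5
Step 3 - apply the feedback formula to [M1/(1+M1*M2)], (M3*M4*M5)
Step 2 collapses a series group.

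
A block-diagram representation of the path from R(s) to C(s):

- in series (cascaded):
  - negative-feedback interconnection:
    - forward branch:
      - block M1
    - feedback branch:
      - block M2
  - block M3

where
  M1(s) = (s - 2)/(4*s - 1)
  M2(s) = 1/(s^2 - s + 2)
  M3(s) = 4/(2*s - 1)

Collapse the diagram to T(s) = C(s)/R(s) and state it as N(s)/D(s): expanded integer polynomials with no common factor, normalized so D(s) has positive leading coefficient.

Answer: (4*s^3 - 12*s^2 + 16*s - 16)/(8*s^4 - 14*s^3 + 25*s^2 - 18*s + 4)

Working:
1. reduce the feedback loop with forward M1 and return M2, giving (s^3 - 3*s^2 + 4*s - 4)/(4*s^3 - 5*s^2 + 10*s - 4)
2. reduce the series chain [M1/(1+M1*M2)], M3 - this is the overall T(s), already in the required normalized form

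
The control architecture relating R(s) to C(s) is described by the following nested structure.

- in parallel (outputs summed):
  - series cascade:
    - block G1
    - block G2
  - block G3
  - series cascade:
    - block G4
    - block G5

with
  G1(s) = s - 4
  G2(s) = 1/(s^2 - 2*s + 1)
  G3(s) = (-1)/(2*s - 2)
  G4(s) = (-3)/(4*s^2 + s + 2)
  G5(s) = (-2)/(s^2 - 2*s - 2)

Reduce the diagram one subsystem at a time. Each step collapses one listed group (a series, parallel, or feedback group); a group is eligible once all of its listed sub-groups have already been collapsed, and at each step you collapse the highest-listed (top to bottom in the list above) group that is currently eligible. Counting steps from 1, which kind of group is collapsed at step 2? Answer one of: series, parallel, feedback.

Step 1: series reduction of G1, G2
Step 2: reduce the series chain G4, G5
Step 3: reduce the parallel group (G1*G2), G3, (G4*G5)
The group at step 2 is a series group.

Final answer: series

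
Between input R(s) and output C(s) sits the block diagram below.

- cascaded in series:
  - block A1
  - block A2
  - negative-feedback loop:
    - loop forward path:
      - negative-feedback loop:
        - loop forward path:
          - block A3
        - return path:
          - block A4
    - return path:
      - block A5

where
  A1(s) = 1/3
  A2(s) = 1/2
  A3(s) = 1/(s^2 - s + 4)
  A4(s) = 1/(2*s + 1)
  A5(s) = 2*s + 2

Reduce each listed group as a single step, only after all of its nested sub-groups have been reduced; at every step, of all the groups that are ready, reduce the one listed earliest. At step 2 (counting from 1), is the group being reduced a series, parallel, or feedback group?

[1] close the feedback loop around A3, A4
[2] collapse the loop ([A3/(1+A3*A4)] forward, A5 return)
[3] series reduction of A1, A2, [[A3/(1+A3*A4)]/(1+[A3/(1+A3*A4)]*A5)]
Step 2: feedback.

Final answer: feedback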